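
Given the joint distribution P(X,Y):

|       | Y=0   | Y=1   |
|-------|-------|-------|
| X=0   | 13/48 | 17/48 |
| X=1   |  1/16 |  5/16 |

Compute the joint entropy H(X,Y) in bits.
1.8152 bits

H(X,Y) = -Σ_{x,y} P(x,y) log₂ P(x,y). Per-cell terms -P(x,y)·log₂P(x,y):
  X=0: 0.5104, 0.5304
  X=1: 0.2500, 0.5244
Sum of the 4 terms: H(X,Y) = 1.8152 bits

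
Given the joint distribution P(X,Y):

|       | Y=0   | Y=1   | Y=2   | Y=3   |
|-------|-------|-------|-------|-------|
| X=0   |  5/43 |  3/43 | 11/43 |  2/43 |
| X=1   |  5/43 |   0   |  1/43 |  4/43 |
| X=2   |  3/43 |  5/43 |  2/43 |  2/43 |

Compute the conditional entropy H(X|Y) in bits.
1.2329 bits

H(X|Y) = H(X,Y) - H(Y)

H(X,Y) = -Σ_{x,y} P(x,y) log₂ P(x,y). Per-cell terms -P(x,y)·log₂P(x,y):
  X=0: 0.360969, 0.267998, 0.503143, 0.205873
  X=1: 0.360969, 0.000000, 0.126192, 0.318722
  X=2: 0.267998, 0.360969, 0.205873, 0.205873
  (cells with P = 0 contribute 0)
Sum of the 12 terms: H(X,Y) = 3.18458 bits

Marginal of Y (column sums):
  P(Y=0) = 5/43 + 5/43 + 3/43 = 13/43
  P(Y=1) = 3/43 + 0 + 5/43 = 8/43
  P(Y=2) = 11/43 + 1/43 + 2/43 = 14/43
  P(Y=3) = 2/43 + 4/43 + 2/43 = 8/43
H(Y) = -[(13/43)·log₂(13/43) + (8/43)·log₂(8/43) + (14/43)·log₂(14/43) + (8/43)·log₂(8/43)]
  = 0.521761 + 0.451398 + 0.527087 + 0.451398 = 1.95164 bits

H(X|Y) = H(X,Y) - H(Y) = 3.18458 - 1.95164 = 1.2329 bits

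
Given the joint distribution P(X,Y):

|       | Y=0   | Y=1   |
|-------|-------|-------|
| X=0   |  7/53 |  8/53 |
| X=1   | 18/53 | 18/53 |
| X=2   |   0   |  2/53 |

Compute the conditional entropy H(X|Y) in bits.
1.0365 bits

H(X|Y) = H(X,Y) - H(Y)

H(X,Y) = -Σ_{x,y} P(x,y) log₂ P(x,y). Per-cell terms -P(x,y)·log₂P(x,y):
  X=0: 0.38574, 0.41176
  X=1: 0.52913, 0.52913
  X=2: 0.00000, 0.17841
  (cells with P = 0 contribute 0)
Sum of the 6 terms: H(X,Y) = 2.0342 bits

Marginal of Y (column sums):
  P(Y=0) = 7/53 + 18/53 + 0 = 25/53
  P(Y=1) = 8/53 + 18/53 + 2/53 = 28/53
H(Y) = -[(25/53)·log₂(25/53) + (28/53)·log₂(28/53)]
  = 0.51135 + 0.48634 = 0.9977 bits

H(X|Y) = H(X,Y) - H(Y) = 2.0342 - 0.9977 = 1.0365 bits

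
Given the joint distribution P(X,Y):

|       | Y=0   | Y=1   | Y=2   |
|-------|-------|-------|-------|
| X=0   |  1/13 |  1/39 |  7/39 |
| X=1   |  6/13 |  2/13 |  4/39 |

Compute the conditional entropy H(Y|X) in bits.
1.2740 bits

H(Y|X) = H(X,Y) - H(X)

H(X,Y) = -Σ_{x,y} P(x,y) log₂ P(x,y). Per-cell terms -P(x,y)·log₂P(x,y):
  X=0: 0.2846, 0.1355, 0.4448
  X=1: 0.5148, 0.4155, 0.3370
Sum of the 6 terms: H(X,Y) = 2.1322 bits

Marginal of X (row sums):
  P(X=0) = 1/13 + 1/39 + 7/39 = 11/39
  P(X=1) = 6/13 + 2/13 + 4/39 = 28/39
H(X) = -[(11/39)·log₂(11/39) + (28/39)·log₂(28/39)]
  = 0.5150 + 0.3432 = 0.8582 bits

H(Y|X) = H(X,Y) - H(X) = 2.1322 - 0.8582 = 1.2740 bits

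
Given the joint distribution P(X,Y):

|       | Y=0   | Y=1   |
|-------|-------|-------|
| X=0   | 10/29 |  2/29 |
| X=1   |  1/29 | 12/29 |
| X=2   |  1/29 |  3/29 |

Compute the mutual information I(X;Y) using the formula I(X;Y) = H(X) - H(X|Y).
0.4222 bits

I(X;Y) = H(X) - H(X|Y)

Marginal of X (row sums):
  P(X=0) = 10/29 + 2/29 = 12/29
  P(X=1) = 1/29 + 12/29 = 13/29
  P(X=2) = 1/29 + 3/29 = 4/29
H(X) = -[(12/29)·log₂(12/29) + (13/29)·log₂(13/29) + (4/29)·log₂(4/29)]
  = 0.5268 + 0.5189 + 0.3942 = 1.4399 bits

Marginal of Y (column sums):
  P(Y=0) = 10/29 + 1/29 + 1/29 = 12/29
  P(Y=1) = 2/29 + 12/29 + 3/29 = 17/29
H(X|Y) = Σ_y P(y)·H(X|Y=y):
  Y=0: P(Y=0) = 12/29, P(X|Y=0) = (5/6, 1/12, 1/12) → H(X|Y=0) = 0.8167
  Y=1: P(Y=1) = 17/29, P(X|Y=1) = (2/17, 12/17, 3/17) → H(X|Y=1) = 1.1596
H(X|Y) = (12/29)·0.8167 + (17/29)·1.1596 = 1.0177 bits

I(X;Y) = H(X) - H(X|Y) = 1.4399 - 1.0177 = 0.4222 bits

Cross-check via I(X;Y) = H(X) + H(Y) - H(X,Y): computing H(Y) from the column sums and H(X,Y) from the 6 cells in the same way gives H(Y) = 0.9784 bits and H(X,Y) = 1.9961 bits, so
I(X;Y) = 1.4399 + 0.9784 - 1.9961 = 0.4222 bits ✓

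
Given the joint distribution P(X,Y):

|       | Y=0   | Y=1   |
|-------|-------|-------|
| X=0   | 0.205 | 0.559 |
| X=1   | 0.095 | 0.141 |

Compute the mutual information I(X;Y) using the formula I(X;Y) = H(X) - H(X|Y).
0.0108 bits

I(X;Y) = H(X) - H(X|Y)

Marginal of X (row sums):
  P(X=0) = 0.205 + 0.559 = 0.764
  P(X=1) = 0.095 + 0.141 = 0.236
H(X) = -[0.764·log₂(0.764) + 0.236·log₂(0.236)]
  = 0.29670 + 0.49162 = 0.78832 bits

Marginal of Y (column sums):
  P(Y=0) = 0.205 + 0.095 = 0.300
  P(Y=1) = 0.559 + 0.141 = 0.700
H(X|Y) = Σ_y P(y)·H(X|Y=y):
  Y=0: P(Y=0) = 0.300, P(X|Y=0) = (41/60, 19/60) → H(X|Y=0) = 0.90072
  Y=1: P(Y=1) = 0.700, P(X|Y=1) = (559/700, 141/700) → H(X|Y=1) = 0.72478
H(X|Y) = 0.300·0.90072 + 0.700·0.72478 = 0.77756 bits

I(X;Y) = H(X) - H(X|Y) = 0.78832 - 0.77756 = 0.0108 bits

Cross-check via I(X;Y) = H(X) + H(Y) - H(X,Y): computing H(Y) from the column sums and H(X,Y) from the 4 cells in the same way gives H(Y) = 0.88129 bits and H(X,Y) = 1.65885 bits, so
I(X;Y) = 0.78832 + 0.88129 - 1.65885 = 0.0108 bits ✓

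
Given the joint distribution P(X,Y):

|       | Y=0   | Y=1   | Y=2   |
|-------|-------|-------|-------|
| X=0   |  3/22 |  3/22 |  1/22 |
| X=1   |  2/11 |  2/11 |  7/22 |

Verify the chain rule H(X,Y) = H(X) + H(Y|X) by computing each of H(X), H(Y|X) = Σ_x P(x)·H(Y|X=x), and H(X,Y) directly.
H(X) = 0.9024 bits, H(Y|X) = 1.5043 bits, H(X,Y) = 2.4066 bits

Marginal of X (row sums):
  P(X=0) = 3/22 + 3/22 + 1/22 = 7/22
  P(X=1) = 2/11 + 2/11 + 7/22 = 15/22
H(X) = -[(7/22)·log₂(7/22) + (15/22)·log₂(15/22)]
  = 0.52566 + 0.37673 = 0.9024 bits

H(Y|X) = Σ_x P(x)·H(Y|X=x):
  X=0: P(X=0) = 7/22, P(Y|X=0) = (3/7, 3/7, 1/7) → H(Y|X=0) = 1.44882
  X=1: P(X=1) = 15/22, P(Y|X=1) = (4/15, 4/15, 7/15) → H(Y|X=1) = 1.53012
H(Y|X) = (7/22)·1.44882 + (15/22)·1.53012 = 1.5043 bits

H(X,Y) = -Σ_{x,y} P(x,y) log₂ P(x,y). Per-cell terms -P(x,y)·log₂P(x,y):
  X=0: 0.39197, 0.39197, 0.20270
  X=1: 0.44717, 0.44717, 0.52566
Sum of the 6 terms: H(X,Y) = 2.4066 bits

Chain rule check:
  H(X) + H(Y|X) = 0.9024 + 1.5043 = 2.4067 bits
  H(X,Y) = 2.4066 bits
✓ Chain rule verified (Δ = 0.0001 is 4-dp rounding noise: each of the three values was rounded independently).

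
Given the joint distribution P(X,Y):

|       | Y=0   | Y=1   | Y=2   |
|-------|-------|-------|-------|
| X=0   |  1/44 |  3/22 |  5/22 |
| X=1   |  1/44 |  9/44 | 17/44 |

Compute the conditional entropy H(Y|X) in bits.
1.1619 bits

H(Y|X) = H(X,Y) - H(X)

H(X,Y) = -Σ_{x,y} P(x,y) log₂ P(x,y). Per-cell terms -P(x,y)·log₂P(x,y):
  X=0: 0.12408, 0.39197, 0.48580
  X=1: 0.12408, 0.46831, 0.53008
Sum of the 6 terms: H(X,Y) = 2.1243 bits

Marginal of X (row sums):
  P(X=0) = 1/44 + 3/22 + 5/22 = 17/44
  P(X=1) = 1/44 + 9/44 + 17/44 = 27/44
H(X) = -[(17/44)·log₂(17/44) + (27/44)·log₂(27/44)]
  = 0.53008 + 0.43233 = 0.9624 bits

H(Y|X) = H(X,Y) - H(X) = 2.1243 - 0.9624 = 1.1619 bits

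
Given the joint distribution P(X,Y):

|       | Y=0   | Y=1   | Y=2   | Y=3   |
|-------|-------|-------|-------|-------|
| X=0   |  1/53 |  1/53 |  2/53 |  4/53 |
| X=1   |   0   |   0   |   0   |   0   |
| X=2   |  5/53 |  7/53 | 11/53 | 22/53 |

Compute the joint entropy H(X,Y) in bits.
2.3803 bits

H(X,Y) = -Σ_{x,y} P(x,y) log₂ P(x,y). Per-cell terms -P(x,y)·log₂P(x,y):
  X=0: 0.1081, 0.1081, 0.1784, 0.2814
  X=1: 0.0000, 0.0000, 0.0000, 0.0000
  X=2: 0.3213, 0.3857, 0.4708, 0.5265
  (cells with P = 0 contribute 0)
Sum of the 12 terms: H(X,Y) = 2.3803 bits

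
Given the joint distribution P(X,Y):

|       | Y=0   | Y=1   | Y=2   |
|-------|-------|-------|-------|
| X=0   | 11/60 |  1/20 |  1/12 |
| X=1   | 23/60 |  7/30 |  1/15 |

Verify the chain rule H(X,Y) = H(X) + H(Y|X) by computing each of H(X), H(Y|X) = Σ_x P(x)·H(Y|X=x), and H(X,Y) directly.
H(X) = 0.9007 bits, H(Y|X) = 1.3435 bits, H(X,Y) = 2.2442 bits

Marginal of X (row sums):
  P(X=0) = 11/60 + 1/20 + 1/12 = 19/60
  P(X=1) = 23/60 + 7/30 + 1/15 = 41/60
H(X) = -[(19/60)·log₂(19/60) + (41/60)·log₂(41/60)]
  = 0.52534 + 0.37538 = 0.9007 bits

H(Y|X) = Σ_x P(x)·H(Y|X=x):
  X=0: P(X=0) = 19/60, P(Y|X=0) = (11/19, 3/19, 5/19) → H(Y|X=0) = 1.38381
  X=1: P(X=1) = 41/60, P(Y|X=1) = (23/41, 14/41, 4/41) → H(Y|X=1) = 1.32475
H(Y|X) = (19/60)·1.38381 + (41/60)·1.32475 = 1.3435 bits

H(X,Y) = -Σ_{x,y} P(x,y) log₂ P(x,y). Per-cell terms -P(x,y)·log₂P(x,y):
  X=0: 0.44870, 0.21610, 0.29875
  X=1: 0.53028, 0.48989, 0.26046
Sum of the 6 terms: H(X,Y) = 2.2442 bits

Chain rule check:
  H(X) + H(Y|X) = 0.9007 + 1.3435 = 2.2442 bits
  H(X,Y) = 2.2442 bits
✓ Chain rule verified.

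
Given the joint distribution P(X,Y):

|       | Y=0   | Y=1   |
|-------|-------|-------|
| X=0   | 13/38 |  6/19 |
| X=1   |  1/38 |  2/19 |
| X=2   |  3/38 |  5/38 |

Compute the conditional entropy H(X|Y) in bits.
1.2167 bits

H(X|Y) = H(X,Y) - H(Y)

H(X,Y) = -Σ_{x,y} P(x,y) log₂ P(x,y). Per-cell terms -P(x,y)·log₂P(x,y):
  X=0: 0.5294, 0.5251
  X=1: 0.1381, 0.3419
  X=2: 0.2892, 0.3850
Sum of the 6 terms: H(X,Y) = 2.2087 bits

Marginal of Y (column sums):
  P(Y=0) = 13/38 + 1/38 + 3/38 = 17/38
  P(Y=1) = 6/19 + 2/19 + 5/38 = 21/38
H(Y) = -[(17/38)·log₂(17/38) + (21/38)·log₂(21/38)]
  = 0.5192 + 0.4728 = 0.9920 bits

H(X|Y) = H(X,Y) - H(Y) = 2.2087 - 0.9920 = 1.2167 bits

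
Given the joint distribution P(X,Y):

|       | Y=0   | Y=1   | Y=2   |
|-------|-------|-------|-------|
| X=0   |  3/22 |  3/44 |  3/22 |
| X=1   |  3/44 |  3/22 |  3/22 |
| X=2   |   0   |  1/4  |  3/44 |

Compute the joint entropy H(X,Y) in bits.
2.8604 bits

H(X,Y) = -Σ_{x,y} P(x,y) log₂ P(x,y). Per-cell terms -P(x,y)·log₂P(x,y):
  X=0: 0.39197, 0.26417, 0.39197
  X=1: 0.26417, 0.39197, 0.39197
  X=2: 0.00000, 0.50000, 0.26417
  (cells with P = 0 contribute 0)
Sum of the 9 terms: H(X,Y) = 2.8604 bits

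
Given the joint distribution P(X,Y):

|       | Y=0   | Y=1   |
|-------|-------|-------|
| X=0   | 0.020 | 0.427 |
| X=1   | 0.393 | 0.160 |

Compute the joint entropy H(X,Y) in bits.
1.5896 bits

H(X,Y) = -Σ_{x,y} P(x,y) log₂ P(x,y). Per-cell terms -P(x,y)·log₂P(x,y):
  X=0: 0.1129, 0.5242
  X=1: 0.5295, 0.4230
Sum of the 4 terms: H(X,Y) = 1.5896 bits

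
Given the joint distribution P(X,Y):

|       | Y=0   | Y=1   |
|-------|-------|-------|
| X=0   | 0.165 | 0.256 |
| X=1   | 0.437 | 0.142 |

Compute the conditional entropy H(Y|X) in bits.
0.8720 bits

H(Y|X) = H(X,Y) - H(X)

H(X,Y) = -Σ_{x,y} P(x,y) log₂ P(x,y). Per-cell terms -P(x,y)·log₂P(x,y):
  X=0: 0.42891, 0.50324
  X=1: 0.52191, 0.39988
Sum of the 4 terms: H(X,Y) = 1.8539 bits

Marginal of X (row sums):
  P(X=0) = 0.165 + 0.256 = 0.421
  P(X=1) = 0.437 + 0.142 = 0.579
H(X) = -[0.421·log₂(0.421) + 0.579·log₂(0.579)]
  = 0.52545 + 0.45646 = 0.9819 bits

H(Y|X) = H(X,Y) - H(X) = 1.8539 - 0.9819 = 0.8720 bits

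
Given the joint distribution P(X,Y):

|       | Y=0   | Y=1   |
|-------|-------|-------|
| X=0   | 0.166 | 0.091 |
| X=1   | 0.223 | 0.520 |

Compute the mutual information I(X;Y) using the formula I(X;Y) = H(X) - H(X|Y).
0.0683 bits

I(X;Y) = H(X) - H(X|Y)

Marginal of X (row sums):
  P(X=0) = 0.166 + 0.091 = 0.257
  P(X=1) = 0.223 + 0.520 = 0.743
H(X) = -[0.257·log₂(0.257) + 0.743·log₂(0.743)]
  = 0.50376 + 0.31842 = 0.8222 bits

Marginal of Y (column sums):
  P(Y=0) = 0.166 + 0.223 = 0.389
  P(Y=1) = 0.091 + 0.520 = 0.611
H(X|Y) = Σ_y P(y)·H(X|Y=y):
  Y=0: P(Y=0) = 0.389, P(X|Y=0) = (166/389, 223/389) → H(X|Y=0) = 0.98446
  Y=1: P(Y=1) = 0.611, P(X|Y=1) = (7/47, 40/47) → H(X|Y=1) = 0.60717
H(X|Y) = 0.389·0.98446 + 0.611·0.60717 = 0.7539 bits

I(X;Y) = H(X) - H(X|Y) = 0.8222 - 0.7539 = 0.0683 bits

Cross-check via I(X;Y) = H(X) + H(Y) - H(X,Y): computing H(Y) from the column sums and H(X,Y) from the 4 cells in the same way gives H(Y) = 0.9642 bits and H(X,Y) = 1.7181 bits, so
I(X;Y) = 0.8222 + 0.9642 - 1.7181 = 0.0683 bits ✓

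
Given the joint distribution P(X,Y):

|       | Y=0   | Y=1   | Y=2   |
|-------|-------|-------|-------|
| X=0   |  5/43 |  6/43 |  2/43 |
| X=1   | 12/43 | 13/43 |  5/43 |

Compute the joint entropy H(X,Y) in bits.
2.3599 bits

H(X,Y) = -Σ_{x,y} P(x,y) log₂ P(x,y). Per-cell terms -P(x,y)·log₂P(x,y):
  X=0: 0.36097, 0.39646, 0.20587
  X=1: 0.51385, 0.52176, 0.36097
Sum of the 6 terms: H(X,Y) = 2.3599 bits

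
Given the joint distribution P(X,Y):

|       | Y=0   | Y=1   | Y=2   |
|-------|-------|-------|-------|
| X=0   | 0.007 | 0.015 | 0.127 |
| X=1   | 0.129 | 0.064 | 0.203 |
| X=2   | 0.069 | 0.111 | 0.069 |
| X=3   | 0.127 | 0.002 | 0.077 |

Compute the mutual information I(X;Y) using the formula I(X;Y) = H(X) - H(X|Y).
0.2163 bits

I(X;Y) = H(X) - H(X|Y)

Marginal of X (row sums):
  P(X=0) = 0.007 + 0.015 + 0.127 = 0.149
  P(X=1) = 0.129 + 0.064 + 0.203 = 0.396
  P(X=2) = 0.069 + 0.111 + 0.069 = 0.249
  P(X=3) = 0.127 + 0.002 + 0.077 = 0.206
H(X) = -[0.149·log₂(0.149) + 0.396·log₂(0.396) + 0.249·log₂(0.249) + 0.206·log₂(0.206)]
  = 0.409246 + 0.529225 + 0.499440 + 0.469532 = 1.90744 bits

Marginal of Y (column sums):
  P(Y=0) = 0.007 + 0.129 + 0.069 + 0.127 = 0.332
  P(Y=1) = 0.015 + 0.064 + 0.111 + 0.002 = 0.192
  P(Y=2) = 0.127 + 0.203 + 0.069 + 0.077 = 0.476
H(X|Y) = Σ_y P(y)·H(X|Y=y):
  Y=0: P(Y=0) = 0.332, P(X|Y=0) = (7/332, 129/332, 69/332, 127/332) → H(X|Y=0) = 1.648681
  Y=1: P(Y=1) = 0.192, P(X|Y=1) = (5/64, 1/3, 37/64, 1/96) → H(X|Y=1) = 1.341298
  Y=2: P(Y=2) = 0.476, P(X|Y=2) = (127/476, 29/68, 69/476, 11/68) → H(X|Y=2) = 1.861925
H(X|Y) = 0.332·1.648681 + 0.192·1.341298 + 0.476·1.861925 = 1.69117 bits

I(X;Y) = H(X) - H(X|Y) = 1.90744 - 1.69117 = 0.2163 bits

Cross-check via I(X;Y) = H(X) + H(Y) - H(X,Y): computing H(Y) from the column sums and H(X,Y) from the 12 cells in the same way gives H(Y) = 1.49503 bits and H(X,Y) = 3.18619 bits, so
I(X;Y) = 1.90744 + 1.49503 - 3.18619 = 0.2163 bits ✓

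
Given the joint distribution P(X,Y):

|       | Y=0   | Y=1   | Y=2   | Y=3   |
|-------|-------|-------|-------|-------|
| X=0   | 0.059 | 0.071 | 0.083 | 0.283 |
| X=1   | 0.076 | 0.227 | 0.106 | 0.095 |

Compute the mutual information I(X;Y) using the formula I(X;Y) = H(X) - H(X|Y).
0.1360 bits

I(X;Y) = H(X) - H(X|Y)

Marginal of X (row sums):
  P(X=0) = 0.059 + 0.071 + 0.083 + 0.283 = 0.496
  P(X=1) = 0.076 + 0.227 + 0.106 + 0.095 = 0.504
H(X) = -[0.496·log₂(0.496) + 0.504·log₂(0.504)]
  = 0.501748 + 0.498206 = 0.99995 bits

Marginal of Y (column sums):
  P(Y=0) = 0.059 + 0.076 = 0.135
  P(Y=1) = 0.071 + 0.227 = 0.298
  P(Y=2) = 0.083 + 0.106 = 0.189
  P(Y=3) = 0.283 + 0.095 = 0.378
H(X|Y) = Σ_y P(y)·H(X|Y=y):
  Y=0: P(Y=0) = 0.135, P(X|Y=0) = (59/135, 76/135) → H(X|Y=0) = 0.988531
  Y=1: P(Y=1) = 0.298, P(X|Y=1) = (71/298, 227/298) → H(X|Y=1) = 0.792126
  Y=2: P(Y=2) = 0.189, P(X|Y=2) = (83/189, 106/189) → H(X|Y=2) = 0.989291
  Y=3: P(Y=3) = 0.378, P(X|Y=3) = (283/378, 95/378) → H(X|Y=3) = 0.813368
H(X|Y) = 0.135·0.988531 + 0.298·0.792126 + 0.189·0.989291 + 0.378·0.813368 = 0.86393 bits

I(X;Y) = H(X) - H(X|Y) = 0.99995 - 0.86393 = 0.1360 bits

Cross-check via I(X;Y) = H(X) + H(Y) - H(X,Y): computing H(Y) from the column sums and H(X,Y) from the 8 cells in the same way gives H(Y) = 1.89531 bits and H(X,Y) = 2.75924 bits, so
I(X;Y) = 0.99995 + 1.89531 - 2.75924 = 0.1360 bits ✓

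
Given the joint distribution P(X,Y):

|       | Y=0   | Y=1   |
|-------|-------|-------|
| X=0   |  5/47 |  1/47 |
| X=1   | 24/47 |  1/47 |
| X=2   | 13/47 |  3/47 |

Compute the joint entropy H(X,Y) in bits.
1.8416 bits

H(X,Y) = -Σ_{x,y} P(x,y) log₂ P(x,y). Per-cell terms -P(x,y)·log₂P(x,y):
  X=0: 0.3439, 0.1182
  X=1: 0.4951, 0.1182
  X=2: 0.5128, 0.2534
Sum of the 6 terms: H(X,Y) = 1.8416 bits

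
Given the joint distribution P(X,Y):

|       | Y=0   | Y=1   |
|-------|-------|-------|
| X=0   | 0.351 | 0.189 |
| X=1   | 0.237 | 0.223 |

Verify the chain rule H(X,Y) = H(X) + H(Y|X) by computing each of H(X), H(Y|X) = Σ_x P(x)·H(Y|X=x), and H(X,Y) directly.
H(X) = 0.9954 bits, H(Y|X) = 0.9641 bits, H(X,Y) = 1.9595 bits

Marginal of X (row sums):
  P(X=0) = 0.351 + 0.189 = 0.540
  P(X=1) = 0.237 + 0.223 = 0.460
H(X) = -[0.540·log₂(0.540) + 0.460·log₂(0.460)]
  = 0.48004 + 0.51534 = 0.9954 bits

H(Y|X) = Σ_x P(x)·H(Y|X=x):
  X=0: P(X=0) = 0.540, P(Y|X=0) = (13/20, 7/20) → H(Y|X=0) = 0.93407
  X=1: P(X=1) = 0.460, P(Y|X=1) = (237/460, 223/460) → H(Y|X=1) = 0.99933
H(Y|X) = 0.540·0.93407 + 0.460·0.99933 = 0.9641 bits

H(X,Y) = -Σ_{x,y} P(x,y) log₂ P(x,y). Per-cell terms -P(x,y)·log₂P(x,y):
  X=0: 0.53017, 0.45427
  X=1: 0.49226, 0.48277
Sum of the 4 terms: H(X,Y) = 1.9595 bits

Chain rule check:
  H(X) + H(Y|X) = 0.9954 + 0.9641 = 1.9595 bits
  H(X,Y) = 1.9595 bits
✓ Chain rule verified.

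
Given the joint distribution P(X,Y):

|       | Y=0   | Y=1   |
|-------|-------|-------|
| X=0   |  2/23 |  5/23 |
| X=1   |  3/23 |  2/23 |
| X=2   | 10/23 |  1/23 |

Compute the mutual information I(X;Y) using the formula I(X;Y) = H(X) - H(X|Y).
0.2482 bits

I(X;Y) = H(X) - H(X|Y)

Marginal of X (row sums):
  P(X=0) = 2/23 + 5/23 = 7/23
  P(X=1) = 3/23 + 2/23 = 5/23
  P(X=2) = 10/23 + 1/23 = 11/23
H(X) = -[(7/23)·log₂(7/23) + (5/23)·log₂(5/23) + (11/23)·log₂(11/23)]
  = 0.52232 + 0.47862 + 0.50893 = 1.5099 bits

Marginal of Y (column sums):
  P(Y=0) = 2/23 + 3/23 + 10/23 = 15/23
  P(Y=1) = 5/23 + 2/23 + 1/23 = 8/23
H(X|Y) = Σ_y P(y)·H(X|Y=y):
  Y=0: P(Y=0) = 15/23, P(X|Y=0) = (2/15, 1/5, 2/3) → H(X|Y=0) = 1.24195
  Y=1: P(Y=1) = 8/23, P(X|Y=1) = (5/8, 1/4, 1/8) → H(X|Y=1) = 1.29879
H(X|Y) = (15/23)·1.24195 + (8/23)·1.29879 = 1.2617 bits

I(X;Y) = H(X) - H(X|Y) = 1.5099 - 1.2617 = 0.2482 bits

Cross-check via I(X;Y) = H(X) + H(Y) - H(X,Y): computing H(Y) from the column sums and H(X,Y) from the 6 cells in the same way gives H(Y) = 0.9321 bits and H(X,Y) = 2.1938 bits, so
I(X;Y) = 1.5099 + 0.9321 - 2.1938 = 0.2482 bits ✓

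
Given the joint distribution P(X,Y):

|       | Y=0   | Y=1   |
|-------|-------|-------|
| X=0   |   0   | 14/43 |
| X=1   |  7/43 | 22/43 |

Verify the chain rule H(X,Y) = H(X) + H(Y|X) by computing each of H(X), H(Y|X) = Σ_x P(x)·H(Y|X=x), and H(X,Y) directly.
H(X) = 0.9103 bits, H(Y|X) = 0.5377 bits, H(X,Y) = 1.4481 bits

Marginal of X (row sums):
  P(X=0) = 0 + 14/43 = 14/43
  P(X=1) = 7/43 + 22/43 = 29/43
H(X) = -[(14/43)·log₂(14/43) + (29/43)·log₂(29/43)]
  = 0.527087 + 0.383261 = 0.9103 bits

H(Y|X) = Σ_x P(x)·H(Y|X=x):
  X=0: P(X=0) = 14/43, P(Y|X=0) = (0, 1) → H(Y|X=0) = 0.000000
  X=1: P(X=1) = 29/43, P(Y|X=1) = (7/29, 22/29) → H(Y|X=1) = 0.797327
H(Y|X) = (14/43)·0.000000 + (29/43)·0.797327 = 0.5377 bits

H(X,Y) = -Σ_{x,y} P(x,y) log₂ P(x,y). Per-cell terms -P(x,y)·log₂P(x,y):
  X=0: 0.000000, 0.527087
  X=1: 0.426334, 0.494659
  (cells with P = 0 contribute 0)
Sum of the 4 terms: H(X,Y) = 1.4481 bits

Chain rule check:
  H(X) + H(Y|X) = 0.9103 + 0.5377 = 1.4480 bits
  H(X,Y) = 1.4481 bits
✓ Chain rule verified (Δ = 0.0001 is 4-dp rounding noise: each of the three values was rounded independently).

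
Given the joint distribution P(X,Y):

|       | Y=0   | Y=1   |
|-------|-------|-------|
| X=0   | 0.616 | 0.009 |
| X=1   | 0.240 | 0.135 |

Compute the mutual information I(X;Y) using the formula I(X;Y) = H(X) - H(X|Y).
0.1732 bits

I(X;Y) = H(X) - H(X|Y)

Marginal of X (row sums):
  P(X=0) = 0.616 + 0.009 = 0.625
  P(X=1) = 0.240 + 0.135 = 0.375
H(X) = -[0.625·log₂(0.625) + 0.375·log₂(0.375)]
  = 0.42379 + 0.53064 = 0.95443 bits

Marginal of Y (column sums):
  P(Y=0) = 0.616 + 0.240 = 0.856
  P(Y=1) = 0.009 + 0.135 = 0.144
H(X|Y) = Σ_y P(y)·H(X|Y=y):
  Y=0: P(Y=0) = 0.856, P(X|Y=0) = (77/107, 30/107) → H(X|Y=0) = 0.85596
  Y=1: P(Y=1) = 0.144, P(X|Y=1) = (1/16, 15/16) → H(X|Y=1) = 0.33729
H(X|Y) = 0.856·0.85596 + 0.144·0.33729 = 0.78127 bits

I(X;Y) = H(X) - H(X|Y) = 0.95443 - 0.78127 = 0.1732 bits

Cross-check via I(X;Y) = H(X) + H(Y) - H(X,Y): computing H(Y) from the column sums and H(X,Y) from the 4 cells in the same way gives H(Y) = 0.59462 bits and H(X,Y) = 1.37589 bits, so
I(X;Y) = 0.95443 + 0.59462 - 1.37589 = 0.1732 bits ✓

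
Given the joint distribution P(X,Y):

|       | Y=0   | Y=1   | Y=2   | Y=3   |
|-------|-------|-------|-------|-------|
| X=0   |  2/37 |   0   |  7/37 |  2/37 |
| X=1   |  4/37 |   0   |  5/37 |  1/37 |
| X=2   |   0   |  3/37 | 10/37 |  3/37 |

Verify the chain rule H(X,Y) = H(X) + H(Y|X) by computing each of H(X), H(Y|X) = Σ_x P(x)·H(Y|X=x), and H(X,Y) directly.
H(X) = 1.5534 bits, H(Y|X) = 1.3320 bits, H(X,Y) = 2.8854 bits

Marginal of X (row sums):
  P(X=0) = 2/37 + 0 + 7/37 + 2/37 = 11/37
  P(X=1) = 4/37 + 0 + 5/37 + 1/37 = 10/37
  P(X=2) = 0 + 3/37 + 10/37 + 3/37 = 16/37
H(X) = -[(11/37)·log₂(11/37) + (10/37)·log₂(10/37) + (16/37)·log₂(16/37)]
  = 0.5203 + 0.5101 + 0.5230 = 1.5534 bits

H(Y|X) = Σ_x P(x)·H(Y|X=x):
  X=0: P(X=0) = 11/37, P(Y|X=0) = (2/11, 0, 7/11, 2/11) → H(Y|X=0) = 1.3093
  X=1: P(X=1) = 10/37, P(Y|X=1) = (2/5, 0, 1/2, 1/10) → H(Y|X=1) = 1.3610
  X=2: P(X=2) = 16/37, P(Y|X=2) = (0, 3/16, 5/8, 3/16) → H(Y|X=2) = 1.3294
H(Y|X) = (11/37)·1.3093 + (10/37)·1.3610 + (16/37)·1.3294 = 1.3320 bits

H(X,Y) = -Σ_{x,y} P(x,y) log₂ P(x,y). Per-cell terms -P(x,y)·log₂P(x,y):
  X=0: 0.2275, 0.0000, 0.4545, 0.2275
  X=1: 0.3470, 0.0000, 0.3902, 0.1408
  X=2: 0.0000, 0.2939, 0.5101, 0.2939
  (cells with P = 0 contribute 0)
Sum of the 12 terms: H(X,Y) = 2.8854 bits

Chain rule check:
  H(X) + H(Y|X) = 1.5534 + 1.3320 = 2.8854 bits
  H(X,Y) = 2.8854 bits
✓ Chain rule verified.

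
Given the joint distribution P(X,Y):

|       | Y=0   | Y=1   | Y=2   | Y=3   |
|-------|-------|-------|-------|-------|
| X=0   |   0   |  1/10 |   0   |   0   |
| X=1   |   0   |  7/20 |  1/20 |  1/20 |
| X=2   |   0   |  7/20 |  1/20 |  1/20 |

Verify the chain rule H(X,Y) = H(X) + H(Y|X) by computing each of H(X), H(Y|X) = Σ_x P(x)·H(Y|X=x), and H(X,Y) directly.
H(X) = 1.3690 bits, H(Y|X) = 0.8878 bits, H(X,Y) = 2.2568 bits

Marginal of X (row sums):
  P(X=0) = 0 + 1/10 + 0 + 0 = 1/10
  P(X=1) = 0 + 7/20 + 1/20 + 1/20 = 9/20
  P(X=2) = 0 + 7/20 + 1/20 + 1/20 = 9/20
H(X) = -[(1/10)·log₂(1/10) + (9/20)·log₂(9/20) + (9/20)·log₂(9/20)]
  = 0.3322 + 0.5184 + 0.5184 = 1.3690 bits

H(Y|X) = Σ_x P(x)·H(Y|X=x):
  X=0: P(X=0) = 1/10, P(Y|X=0) = (0, 1, 0, 0) → H(Y|X=0) = 0.0000
  X=1: P(X=1) = 9/20, P(Y|X=1) = (0, 7/9, 1/9, 1/9) → H(Y|X=1) = 0.9864
  X=2: P(X=2) = 9/20, P(Y|X=2) = (0, 7/9, 1/9, 1/9) → H(Y|X=2) = 0.9864
H(Y|X) = (1/10)·0.0000 + (9/20)·0.9864 + (9/20)·0.9864 = 0.8878 bits

H(X,Y) = -Σ_{x,y} P(x,y) log₂ P(x,y). Per-cell terms -P(x,y)·log₂P(x,y):
  X=0: 0.0000, 0.3322, 0.0000, 0.0000
  X=1: 0.0000, 0.5301, 0.2161, 0.2161
  X=2: 0.0000, 0.5301, 0.2161, 0.2161
  (cells with P = 0 contribute 0)
Sum of the 12 terms: H(X,Y) = 2.2568 bits

Chain rule check:
  H(X) + H(Y|X) = 1.3690 + 0.8878 = 2.2568 bits
  H(X,Y) = 2.2568 bits
✓ Chain rule verified.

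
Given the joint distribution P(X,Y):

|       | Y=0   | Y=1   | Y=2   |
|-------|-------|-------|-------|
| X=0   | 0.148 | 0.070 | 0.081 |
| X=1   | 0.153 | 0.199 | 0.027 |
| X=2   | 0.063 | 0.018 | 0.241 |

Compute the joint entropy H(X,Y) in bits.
2.8391 bits

H(X,Y) = -Σ_{x,y} P(x,y) log₂ P(x,y). Per-cell terms -P(x,y)·log₂P(x,y):
  X=0: 0.4079, 0.2686, 0.2937
  X=1: 0.4144, 0.4635, 0.1407
  X=2: 0.2513, 0.1043, 0.4947
Sum of the 9 terms: H(X,Y) = 2.8391 bits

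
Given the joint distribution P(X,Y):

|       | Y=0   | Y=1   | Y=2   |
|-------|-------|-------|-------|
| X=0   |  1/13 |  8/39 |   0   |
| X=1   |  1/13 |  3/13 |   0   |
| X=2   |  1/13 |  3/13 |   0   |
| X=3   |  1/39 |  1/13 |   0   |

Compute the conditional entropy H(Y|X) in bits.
0.8209 bits

H(Y|X) = H(X,Y) - H(X)

H(X,Y) = -Σ_{x,y} P(x,y) log₂ P(x,y). Per-cell terms -P(x,y)·log₂P(x,y):
  X=0: 0.28465, 0.46880, 0.00000
  X=1: 0.28465, 0.48819, 0.00000
  X=2: 0.28465, 0.48819, 0.00000
  X=3: 0.13552, 0.28465, 0.00000
  (cells with P = 0 contribute 0)
Sum of the 12 terms: H(X,Y) = 2.7193 bits

Marginal of X (row sums):
  P(X=0) = 1/13 + 8/39 + 0 = 11/39
  P(X=1) = 1/13 + 3/13 + 0 = 4/13
  P(X=2) = 1/13 + 3/13 + 0 = 4/13
  P(X=3) = 1/39 + 1/13 + 0 = 4/39
H(X) = -[(11/39)·log₂(11/39) + (4/13)·log₂(4/13) + (4/13)·log₂(4/13) + (4/39)·log₂(4/39)]
  = 0.51502 + 0.52321 + 0.52321 + 0.33696 = 1.8984 bits

H(Y|X) = H(X,Y) - H(X) = 2.7193 - 1.8984 = 0.8209 bits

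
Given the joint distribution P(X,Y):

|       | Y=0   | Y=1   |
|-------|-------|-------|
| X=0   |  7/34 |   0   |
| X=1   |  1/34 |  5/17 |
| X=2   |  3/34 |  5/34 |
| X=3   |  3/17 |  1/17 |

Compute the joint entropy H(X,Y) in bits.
2.5361 bits

H(X,Y) = -Σ_{x,y} P(x,y) log₂ P(x,y). Per-cell terms -P(x,y)·log₂P(x,y):
  X=0: 0.46943, 0.00000
  X=1: 0.14963, 0.51927
  X=2: 0.30904, 0.40670
  X=3: 0.44162, 0.24044
  (cells with P = 0 contribute 0)
Sum of the 8 terms: H(X,Y) = 2.5361 bits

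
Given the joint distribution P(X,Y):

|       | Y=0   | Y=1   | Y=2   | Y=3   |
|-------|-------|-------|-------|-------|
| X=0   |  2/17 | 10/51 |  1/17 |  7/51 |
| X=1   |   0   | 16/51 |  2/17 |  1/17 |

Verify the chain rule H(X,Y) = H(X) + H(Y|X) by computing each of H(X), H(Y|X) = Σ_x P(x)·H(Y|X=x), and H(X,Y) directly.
H(X) = 0.9997 bits, H(Y|X) = 1.5864 bits, H(X,Y) = 2.5861 bits

Marginal of X (row sums):
  P(X=0) = 2/17 + 10/51 + 1/17 + 7/51 = 26/51
  P(X=1) = 0 + 16/51 + 2/17 + 1/17 = 25/51
H(X) = -[(26/51)·log₂(26/51) + (25/51)·log₂(25/51)]
  = 0.49552 + 0.50420 = 0.9997 bits

H(Y|X) = Σ_x P(x)·H(Y|X=x):
  X=0: P(X=0) = 26/51, P(Y|X=0) = (3/13, 5/13, 3/26, 7/26) → H(Y|X=0) = 1.88754
  X=1: P(X=1) = 25/51, P(Y|X=1) = (0, 16/25, 6/25, 3/25) → H(Y|X=1) = 1.27327
H(Y|X) = (26/51)·1.88754 + (25/51)·1.27327 = 1.5864 bits

H(X,Y) = -Σ_{x,y} P(x,y) log₂ P(x,y). Per-cell terms -P(x,y)·log₂P(x,y):
  X=0: 0.36323, 0.46088, 0.24044, 0.39324
  X=1: 0.00000, 0.52468, 0.36323, 0.24044
  (cells with P = 0 contribute 0)
Sum of the 8 terms: H(X,Y) = 2.5861 bits

Chain rule check:
  H(X) + H(Y|X) = 0.9997 + 1.5864 = 2.5861 bits
  H(X,Y) = 2.5861 bits
✓ Chain rule verified.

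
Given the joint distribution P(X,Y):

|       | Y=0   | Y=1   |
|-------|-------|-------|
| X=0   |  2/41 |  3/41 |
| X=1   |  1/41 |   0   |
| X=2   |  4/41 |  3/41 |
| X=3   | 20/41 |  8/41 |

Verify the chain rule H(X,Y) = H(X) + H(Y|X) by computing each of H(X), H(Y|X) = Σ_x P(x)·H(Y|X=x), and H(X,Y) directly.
H(X) = 1.3120 bits, H(Y|X) = 0.8761 bits, H(X,Y) = 2.1881 bits

Marginal of X (row sums):
  P(X=0) = 2/41 + 3/41 = 5/41
  P(X=1) = 1/41 + 0 = 1/41
  P(X=2) = 4/41 + 3/41 = 7/41
  P(X=3) = 20/41 + 8/41 = 28/41
H(X) = -[(5/41)·log₂(5/41) + (1/41)·log₂(1/41) + (7/41)·log₂(7/41) + (28/41)·log₂(28/41)]
  = 0.3702 + 0.1307 + 0.4354 + 0.3757 = 1.3120 bits

H(Y|X) = Σ_x P(x)·H(Y|X=x):
  X=0: P(X=0) = 5/41, P(Y|X=0) = (2/5, 3/5) → H(Y|X=0) = 0.9710
  X=1: P(X=1) = 1/41, P(Y|X=1) = (1, 0) → H(Y|X=1) = 0.0000
  X=2: P(X=2) = 7/41, P(Y|X=2) = (4/7, 3/7) → H(Y|X=2) = 0.9852
  X=3: P(X=3) = 28/41, P(Y|X=3) = (5/7, 2/7) → H(Y|X=3) = 0.8631
H(Y|X) = (5/41)·0.9710 + (1/41)·0.0000 + (7/41)·0.9852 + (28/41)·0.8631 = 0.8761 bits

H(X,Y) = -Σ_{x,y} P(x,y) log₂ P(x,y). Per-cell terms -P(x,y)·log₂P(x,y):
  X=0: 0.2126, 0.2760
  X=1: 0.1307, 0.0000
  X=2: 0.3276, 0.2760
  X=3: 0.5052, 0.4600
  (cells with P = 0 contribute 0)
Sum of the 8 terms: H(X,Y) = 2.1881 bits

Chain rule check:
  H(X) + H(Y|X) = 1.3120 + 0.8761 = 2.1881 bits
  H(X,Y) = 2.1881 bits
✓ Chain rule verified.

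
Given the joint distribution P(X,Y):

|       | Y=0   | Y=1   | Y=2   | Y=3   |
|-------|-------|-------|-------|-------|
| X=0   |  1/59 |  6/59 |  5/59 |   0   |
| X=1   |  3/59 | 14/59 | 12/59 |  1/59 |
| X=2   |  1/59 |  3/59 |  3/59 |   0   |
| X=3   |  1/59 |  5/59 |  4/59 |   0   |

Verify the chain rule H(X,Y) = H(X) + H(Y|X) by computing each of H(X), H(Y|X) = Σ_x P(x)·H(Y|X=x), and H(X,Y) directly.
H(X) = 1.7624 bits, H(Y|X) = 1.4539 bits, H(X,Y) = 3.2163 bits

Marginal of X (row sums):
  P(X=0) = 1/59 + 6/59 + 5/59 + 0 = 12/59
  P(X=1) = 3/59 + 14/59 + 12/59 + 1/59 = 30/59
  P(X=2) = 1/59 + 3/59 + 3/59 + 0 = 7/59
  P(X=3) = 1/59 + 5/59 + 4/59 + 0 = 10/59
H(X) = -[(12/59)·log₂(12/59) + (30/59)·log₂(30/59) + (7/59)·log₂(7/59) + (10/59)·log₂(10/59)]
  = 0.467325 + 0.496145 + 0.364865 + 0.434019 = 1.7624 bits

H(Y|X) = Σ_x P(x)·H(Y|X=x):
  X=0: P(X=0) = 12/59, P(Y|X=0) = (1/12, 1/2, 5/12, 0) → H(Y|X=0) = 1.325011
  X=1: P(X=1) = 30/59, P(Y|X=1) = (1/10, 7/15, 2/5, 1/30) → H(Y|X=1) = 1.537644
  X=2: P(X=2) = 7/59, P(Y|X=2) = (1/7, 3/7, 3/7, 0) → H(Y|X=2) = 1.448816
  X=3: P(X=3) = 10/59, P(Y|X=3) = (1/10, 1/2, 2/5, 0) → H(Y|X=3) = 1.360964
H(Y|X) = (12/59)·1.325011 + (30/59)·1.537644 + (7/59)·1.448816 + (10/59)·1.360964 = 1.4539 bits

H(X,Y) = -Σ_{x,y} P(x,y) log₂ P(x,y). Per-cell terms -P(x,y)·log₂P(x,y):
  X=0: 0.099706, 0.335357, 0.301756, 0.000000
  X=1: 0.218526, 0.492441, 0.467325, 0.099706
  X=2: 0.099706, 0.218526, 0.218526, 0.000000
  X=3: 0.099706, 0.301756, 0.263230, 0.000000
  (cells with P = 0 contribute 0)
Sum of the 16 terms: H(X,Y) = 3.2163 bits

Chain rule check:
  H(X) + H(Y|X) = 1.7624 + 1.4539 = 3.2163 bits
  H(X,Y) = 3.2163 bits
✓ Chain rule verified.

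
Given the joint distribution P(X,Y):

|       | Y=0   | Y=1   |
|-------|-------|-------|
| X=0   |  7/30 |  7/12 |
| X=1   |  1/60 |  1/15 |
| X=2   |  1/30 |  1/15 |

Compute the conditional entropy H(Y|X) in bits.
0.8569 bits

H(Y|X) = H(X,Y) - H(X)

H(X,Y) = -Σ_{x,y} P(x,y) log₂ P(x,y). Per-cell terms -P(x,y)·log₂P(x,y):
  X=0: 0.4898917, 0.4536044
  X=1: 0.0984482, 0.2604594
  X=2: 0.1635630, 0.2604594
Sum of the 6 terms: H(X,Y) = 1.726426 bits

Marginal of X (row sums):
  P(X=0) = 7/30 + 7/12 = 49/60
  P(X=1) = 1/60 + 1/15 = 1/12
  P(X=2) = 1/30 + 1/15 = 1/10
H(X) = -[(49/60)·log₂(49/60) + (1/12)·log₂(1/12) + (1/10)·log₂(1/10)]
  = 0.2386143 + 0.2987469 + 0.3321928 = 0.869554 bits

H(Y|X) = H(X,Y) - H(X) = 1.726426 - 0.869554 = 0.8569 bits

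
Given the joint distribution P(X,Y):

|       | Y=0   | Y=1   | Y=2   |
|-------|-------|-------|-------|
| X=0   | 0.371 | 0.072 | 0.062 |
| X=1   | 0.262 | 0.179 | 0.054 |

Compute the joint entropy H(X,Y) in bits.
2.2307 bits

H(X,Y) = -Σ_{x,y} P(x,y) log₂ P(x,y). Per-cell terms -P(x,y)·log₂P(x,y):
  X=0: 0.5307, 0.2733, 0.2487
  X=1: 0.5063, 0.4443, 0.2274
Sum of the 6 terms: H(X,Y) = 2.2307 bits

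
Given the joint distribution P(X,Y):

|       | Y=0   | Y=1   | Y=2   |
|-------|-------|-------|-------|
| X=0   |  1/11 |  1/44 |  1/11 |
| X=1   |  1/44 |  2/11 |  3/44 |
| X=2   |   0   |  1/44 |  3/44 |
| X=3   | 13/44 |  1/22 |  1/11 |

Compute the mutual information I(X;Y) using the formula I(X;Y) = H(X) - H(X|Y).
0.3680 bits

I(X;Y) = H(X) - H(X|Y)

Marginal of X (row sums):
  P(X=0) = 1/11 + 1/44 + 1/11 = 9/44
  P(X=1) = 1/44 + 2/11 + 3/44 = 3/11
  P(X=2) = 0 + 1/44 + 3/44 = 1/11
  P(X=3) = 13/44 + 1/22 + 1/11 = 19/44
H(X) = -[(9/44)·log₂(9/44) + (3/11)·log₂(3/11) + (1/11)·log₂(1/11) + (19/44)·log₂(19/44)]
  = 0.46831 + 0.51122 + 0.31449 + 0.52315 = 1.8172 bits

Marginal of Y (column sums):
  P(Y=0) = 1/11 + 1/44 + 0 + 13/44 = 9/22
  P(Y=1) = 1/44 + 2/11 + 1/44 + 1/22 = 3/11
  P(Y=2) = 1/11 + 3/44 + 3/44 + 1/11 = 7/22
H(X|Y) = Σ_y P(y)·H(X|Y=y):
  Y=0: P(Y=0) = 9/22, P(X|Y=0) = (2/9, 1/18, 0, 13/18) → H(X|Y=0) = 1.05294
  Y=1: P(Y=1) = 3/11, P(X|Y=1) = (1/12, 2/3, 1/12, 1/6) → H(X|Y=1) = 1.41830
  Y=2: P(Y=2) = 7/22, P(X|Y=2) = (2/7, 3/14, 3/14, 2/7) → H(X|Y=2) = 1.98523
H(X|Y) = (9/22)·1.05294 + (3/11)·1.41830 + (7/22)·1.98523 = 1.4492 bits

I(X;Y) = H(X) - H(X|Y) = 1.8172 - 1.4492 = 0.3680 bits

Cross-check via I(X;Y) = H(X) + H(Y) - H(X,Y): computing H(Y) from the column sums and H(X,Y) from the 12 cells in the same way gives H(Y) = 1.5644 bits and H(X,Y) = 3.0136 bits, so
I(X;Y) = 1.8172 + 1.5644 - 3.0136 = 0.3680 bits ✓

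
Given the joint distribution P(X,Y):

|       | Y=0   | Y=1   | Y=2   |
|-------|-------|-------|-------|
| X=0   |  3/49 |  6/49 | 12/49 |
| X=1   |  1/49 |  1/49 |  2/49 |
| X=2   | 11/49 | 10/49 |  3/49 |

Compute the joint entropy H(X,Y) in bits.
2.7308 bits

H(X,Y) = -Σ_{x,y} P(x,y) log₂ P(x,y). Per-cell terms -P(x,y)·log₂P(x,y):
  X=0: 0.2467, 0.3710, 0.4971
  X=1: 0.1146, 0.1146, 0.1884
  X=2: 0.4838, 0.4679, 0.2467
Sum of the 9 terms: H(X,Y) = 2.7308 bits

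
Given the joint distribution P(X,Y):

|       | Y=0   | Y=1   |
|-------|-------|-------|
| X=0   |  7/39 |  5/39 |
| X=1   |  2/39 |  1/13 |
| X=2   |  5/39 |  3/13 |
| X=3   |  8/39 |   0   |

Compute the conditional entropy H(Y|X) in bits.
0.7635 bits

H(Y|X) = H(X,Y) - H(X)

H(X,Y) = -Σ_{x,y} P(x,y) log₂ P(x,y). Per-cell terms -P(x,y)·log₂P(x,y):
  X=0: 0.4448, 0.3799
  X=1: 0.2198, 0.2846
  X=2: 0.3799, 0.4882
  X=3: 0.4688, 0.0000
  (cells with P = 0 contribute 0)
Sum of the 8 terms: H(X,Y) = 2.6660 bits

Marginal of X (row sums):
  P(X=0) = 7/39 + 5/39 = 4/13
  P(X=1) = 2/39 + 1/13 = 5/39
  P(X=2) = 5/39 + 3/13 = 14/39
  P(X=3) = 8/39 + 0 = 8/39
H(X) = -[(4/13)·log₂(4/13) + (5/39)·log₂(5/39) + (14/39)·log₂(14/39) + (8/39)·log₂(8/39)]
  = 0.5232 + 0.3799 + 0.5306 + 0.4688 = 1.9025 bits

H(Y|X) = H(X,Y) - H(X) = 2.6660 - 1.9025 = 0.7635 bits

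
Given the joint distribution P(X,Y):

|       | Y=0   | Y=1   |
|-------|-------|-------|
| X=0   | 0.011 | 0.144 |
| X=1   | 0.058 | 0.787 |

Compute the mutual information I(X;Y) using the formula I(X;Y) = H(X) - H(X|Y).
0.0000 bits

I(X;Y) = H(X) - H(X|Y)

Marginal of X (row sums):
  P(X=0) = 0.011 + 0.144 = 0.155
  P(X=1) = 0.058 + 0.787 = 0.845
H(X) = -[0.155·log₂(0.155) + 0.845·log₂(0.845)]
  = 0.4169 + 0.2053 = 0.6222 bits

Marginal of Y (column sums):
  P(Y=0) = 0.011 + 0.058 = 0.069
  P(Y=1) = 0.144 + 0.787 = 0.931
H(X|Y) = Σ_y P(y)·H(X|Y=y):
  Y=0: P(Y=0) = 0.069, P(X|Y=0) = (11/69, 58/69) → H(X|Y=0) = 0.6329
  Y=1: P(Y=1) = 0.931, P(X|Y=1) = (144/931, 787/931) → H(X|Y=1) = 0.6214
H(X|Y) = 0.069·0.6329 + 0.931·0.6214 = 0.6222 bits

I(X;Y) = H(X) - H(X|Y) = 0.6222 - 0.6222 = 0.0000 bits

Cross-check via I(X;Y) = H(X) + H(Y) - H(X,Y): computing H(Y) from the column sums and H(X,Y) from the 4 cells in the same way gives H(Y) = 0.3622 bits and H(X,Y) = 0.9844 bits, so
I(X;Y) = 0.6222 + 0.3622 - 0.9844 = 0.0000 bits ✓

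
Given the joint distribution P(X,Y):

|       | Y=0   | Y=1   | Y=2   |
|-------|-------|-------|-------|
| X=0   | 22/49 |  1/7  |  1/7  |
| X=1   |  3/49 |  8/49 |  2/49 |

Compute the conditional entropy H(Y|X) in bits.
1.3481 bits

H(Y|X) = H(X,Y) - H(X)

H(X,Y) = -Σ_{x,y} P(x,y) log₂ P(x,y). Per-cell terms -P(x,y)·log₂P(x,y):
  X=0: 0.518696, 0.401051, 0.401051
  X=1: 0.246719, 0.426891, 0.188356
Sum of the 6 terms: H(X,Y) = 2.18276 bits

Marginal of X (row sums):
  P(X=0) = 22/49 + 1/7 + 1/7 = 36/49
  P(X=1) = 3/49 + 8/49 + 2/49 = 13/49
H(X) = -[(36/49)·log₂(36/49) + (13/49)·log₂(13/49)]
  = 0.326781 + 0.507868 = 0.83465 bits

H(Y|X) = H(X,Y) - H(X) = 2.18276 - 0.83465 = 1.3481 bits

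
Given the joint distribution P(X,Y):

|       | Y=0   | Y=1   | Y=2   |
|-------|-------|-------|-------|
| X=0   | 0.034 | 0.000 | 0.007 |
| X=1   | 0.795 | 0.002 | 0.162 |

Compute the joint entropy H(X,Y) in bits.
0.9224 bits

H(X,Y) = -Σ_{x,y} P(x,y) log₂ P(x,y). Per-cell terms -P(x,y)·log₂P(x,y):
  X=0: 0.1659, 0.0000, 0.0501
  X=1: 0.2631, 0.0179, 0.4254
  (cells with P = 0 contribute 0)
Sum of the 6 terms: H(X,Y) = 0.9224 bits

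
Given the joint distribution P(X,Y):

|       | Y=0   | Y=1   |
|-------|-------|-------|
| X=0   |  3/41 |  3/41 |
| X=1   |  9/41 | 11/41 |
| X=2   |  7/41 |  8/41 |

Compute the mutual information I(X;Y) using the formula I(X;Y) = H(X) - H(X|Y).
0.0008 bits

I(X;Y) = H(X) - H(X|Y)

Marginal of X (row sums):
  P(X=0) = 3/41 + 3/41 = 6/41
  P(X=1) = 9/41 + 11/41 = 20/41
  P(X=2) = 7/41 + 8/41 = 15/41
H(X) = -[(6/41)·log₂(6/41) + (20/41)·log₂(20/41) + (15/41)·log₂(15/41)]
  = 0.405745 + 0.505182 + 0.530730 = 1.44166 bits

Marginal of Y (column sums):
  P(Y=0) = 3/41 + 9/41 + 7/41 = 19/41
  P(Y=1) = 3/41 + 11/41 + 8/41 = 22/41
H(X|Y) = Σ_y P(y)·H(X|Y=y):
  Y=0: P(Y=0) = 19/41, P(X|Y=0) = (3/19, 9/19, 7/19) → H(X|Y=0) = 1.461838
  Y=1: P(Y=1) = 22/41, P(X|Y=1) = (3/22, 1/2, 4/11) → H(X|Y=1) = 1.422675
H(X|Y) = (19/41)·1.461838 + (22/41)·1.422675 = 1.44082 bits

I(X;Y) = H(X) - H(X|Y) = 1.44166 - 1.44082 = 0.0008 bits

Cross-check via I(X;Y) = H(X) + H(Y) - H(X,Y): computing H(Y) from the column sums and H(X,Y) from the 6 cells in the same way gives H(Y) = 0.99613 bits and H(X,Y) = 2.43696 bits, so
I(X;Y) = 1.44166 + 0.99613 - 2.43696 = 0.0008 bits ✓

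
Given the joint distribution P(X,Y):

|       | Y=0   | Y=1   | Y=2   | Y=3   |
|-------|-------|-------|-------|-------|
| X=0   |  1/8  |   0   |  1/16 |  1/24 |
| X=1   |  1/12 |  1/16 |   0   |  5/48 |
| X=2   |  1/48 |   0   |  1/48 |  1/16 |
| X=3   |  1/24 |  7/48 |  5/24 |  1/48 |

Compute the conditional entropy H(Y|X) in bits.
1.5181 bits

H(Y|X) = H(X,Y) - H(X)

H(X,Y) = -Σ_{x,y} P(x,y) log₂ P(x,y). Per-cell terms -P(x,y)·log₂P(x,y):
  X=0: 0.37500, 0.00000, 0.25000, 0.19104
  X=1: 0.29875, 0.25000, 0.00000, 0.33990
  X=2: 0.11635, 0.00000, 0.11635, 0.25000
  X=3: 0.19104, 0.40507, 0.47147, 0.11635
  (cells with P = 0 contribute 0)
Sum of the 16 terms: H(X,Y) = 3.37132 bits

Marginal of X (row sums):
  P(X=0) = 1/8 + 0 + 1/16 + 1/24 = 11/48
  P(X=1) = 1/12 + 1/16 + 0 + 5/48 = 1/4
  P(X=2) = 1/48 + 0 + 1/48 + 1/16 = 5/48
  P(X=3) = 1/24 + 7/48 + 5/24 + 1/48 = 5/12
H(X) = -[(11/48)·log₂(11/48) + (1/4)·log₂(1/4) + (5/48)·log₂(5/48) + (5/12)·log₂(5/12)]
  = 0.48710 + 0.50000 + 0.33990 + 0.52626 = 1.85326 bits

H(Y|X) = H(X,Y) - H(X) = 3.37132 - 1.85326 = 1.5181 bits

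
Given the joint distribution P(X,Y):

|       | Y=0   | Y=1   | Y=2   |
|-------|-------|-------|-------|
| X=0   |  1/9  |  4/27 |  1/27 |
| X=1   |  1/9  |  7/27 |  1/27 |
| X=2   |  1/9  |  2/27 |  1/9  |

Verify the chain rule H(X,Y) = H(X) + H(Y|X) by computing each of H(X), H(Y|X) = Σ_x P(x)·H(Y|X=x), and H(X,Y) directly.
H(X) = 1.5677 bits, H(Y|X) = 1.3845 bits, H(X,Y) = 2.9523 bits

Marginal of X (row sums):
  P(X=0) = 1/9 + 4/27 + 1/27 = 8/27
  P(X=1) = 1/9 + 7/27 + 1/27 = 11/27
  P(X=2) = 1/9 + 2/27 + 1/9 = 8/27
H(X) = -[(8/27)·log₂(8/27) + (11/27)·log₂(11/27) + (8/27)·log₂(8/27)]
  = 0.519967 + 0.527778 + 0.519967 = 1.5677 bits

H(Y|X) = Σ_x P(x)·H(Y|X=x):
  X=0: P(X=0) = 8/27, P(Y|X=0) = (3/8, 1/2, 1/8) → H(Y|X=0) = 1.405639
  X=1: P(X=1) = 11/27, P(Y|X=1) = (3/11, 7/11, 1/11) → H(Y|X=1) = 1.240671
  X=2: P(X=2) = 8/27, P(Y|X=2) = (3/8, 1/4, 3/8) → H(Y|X=2) = 1.561278
H(Y|X) = (8/27)·1.405639 + (11/27)·1.240671 + (8/27)·1.561278 = 1.3845 bits

H(X,Y) = -Σ_{x,y} P(x,y) log₂ P(x,y). Per-cell terms -P(x,y)·log₂P(x,y):
  X=0: 0.352214, 0.408131, 0.176107
  X=1: 0.352214, 0.504916, 0.176107
  X=2: 0.352214, 0.278140, 0.352214
Sum of the 9 terms: H(X,Y) = 2.9523 bits

Chain rule check:
  H(X) + H(Y|X) = 1.5677 + 1.3845 = 2.9522 bits
  H(X,Y) = 2.9523 bits
✓ Chain rule verified (Δ = 0.0001 is 4-dp rounding noise: each of the three values was rounded independently).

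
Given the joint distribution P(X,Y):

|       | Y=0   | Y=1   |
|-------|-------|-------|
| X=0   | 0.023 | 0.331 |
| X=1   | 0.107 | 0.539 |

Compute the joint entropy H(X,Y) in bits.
1.4787 bits

H(X,Y) = -Σ_{x,y} P(x,y) log₂ P(x,y). Per-cell terms -P(x,y)·log₂P(x,y):
  X=0: 0.125171, 0.527977
  X=1: 0.345002, 0.480595
Sum of the 4 terms: H(X,Y) = 1.4787 bits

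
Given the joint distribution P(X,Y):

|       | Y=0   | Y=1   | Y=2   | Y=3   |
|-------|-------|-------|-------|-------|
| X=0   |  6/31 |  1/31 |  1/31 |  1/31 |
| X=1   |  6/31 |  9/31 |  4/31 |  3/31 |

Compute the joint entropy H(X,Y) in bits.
2.6218 bits

H(X,Y) = -Σ_{x,y} P(x,y) log₂ P(x,y). Per-cell terms -P(x,y)·log₂P(x,y):
  X=0: 0.45856, 0.15981, 0.15981, 0.15981
  X=1: 0.45856, 0.51801, 0.38119, 0.32605
Sum of the 8 terms: H(X,Y) = 2.6218 bits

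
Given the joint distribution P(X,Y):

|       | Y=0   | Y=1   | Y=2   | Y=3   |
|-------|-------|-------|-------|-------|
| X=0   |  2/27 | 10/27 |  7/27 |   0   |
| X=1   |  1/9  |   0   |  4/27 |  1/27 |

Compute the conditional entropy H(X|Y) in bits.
0.5651 bits

H(X|Y) = H(X,Y) - H(Y)

H(X,Y) = -Σ_{x,y} P(x,y) log₂ P(x,y). Per-cell terms -P(x,y)·log₂P(x,y):
  X=0: 0.278140, 0.530726, 0.504916, 0.000000
  X=1: 0.352214, 0.000000, 0.408131, 0.176107
  (cells with P = 0 contribute 0)
Sum of the 8 terms: H(X,Y) = 2.25023 bits

Marginal of Y (column sums):
  P(Y=0) = 2/27 + 1/9 = 5/27
  P(Y=1) = 10/27 + 0 = 10/27
  P(Y=2) = 7/27 + 4/27 = 11/27
  P(Y=3) = 0 + 1/27 = 1/27
H(Y) = -[(5/27)·log₂(5/27) + (10/27)·log₂(10/27) + (11/27)·log₂(11/27) + (1/27)·log₂(1/27)]
  = 0.450548 + 0.530726 + 0.527778 + 0.176107 = 1.68516 bits

H(X|Y) = H(X,Y) - H(Y) = 2.25023 - 1.68516 = 0.5651 bits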